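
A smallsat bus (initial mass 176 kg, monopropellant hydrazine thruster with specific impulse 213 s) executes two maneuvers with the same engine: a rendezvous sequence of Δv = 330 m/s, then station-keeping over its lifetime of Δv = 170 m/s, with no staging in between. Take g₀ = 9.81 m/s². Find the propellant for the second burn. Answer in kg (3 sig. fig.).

v_e = Isp · g₀ = 213 × 9.81 = 2089.5 m/s.
After the first burn: m = 176 × exp(−330/2089.5) = 176 × 0.85391 = 150.288 kg.
After the second burn: m = 150.288 × exp(−170/2089.5) = 150.288 × 0.92186 = 138.544 kg.
Second-burn propellant = 150.288 − 138.544 = 11.744 kg.

propellant for the second burn ≈ 11.7 kg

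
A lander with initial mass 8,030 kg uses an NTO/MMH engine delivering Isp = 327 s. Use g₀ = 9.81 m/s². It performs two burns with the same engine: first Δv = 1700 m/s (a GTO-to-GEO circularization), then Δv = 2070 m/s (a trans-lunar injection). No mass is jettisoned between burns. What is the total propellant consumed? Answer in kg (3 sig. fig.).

total propellant consumed ≈ 5550 kg

v_e = Isp · g₀ = 327 × 9.81 = 3207.9 m/s.
After the first burn: m = 8030 × exp(−1700/3207.9) = 8030 × 0.58864 = 4,726.78 kg.
After the second burn: m = 4,726.78 × exp(−2070/3207.9) = 4,726.78 × 0.52451 = 2,479.24 kg.
Total propellant = m₀ − m_final = 8030 − 2,479.24 = 5,550.76 kg.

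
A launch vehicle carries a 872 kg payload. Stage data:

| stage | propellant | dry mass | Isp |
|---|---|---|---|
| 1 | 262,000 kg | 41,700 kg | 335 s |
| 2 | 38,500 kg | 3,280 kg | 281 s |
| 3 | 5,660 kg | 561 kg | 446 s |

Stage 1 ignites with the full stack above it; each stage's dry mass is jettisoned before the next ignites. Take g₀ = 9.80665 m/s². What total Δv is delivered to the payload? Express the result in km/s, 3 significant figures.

Ignition mass of stage 1 = 262,000+41,700 + 38,500+3,280 + 5,660+561 + 872 = 352,573 kg.
Stage 1: m₀ = 352,573 kg, m_f = 352,573 − 262,000 = 90,573 kg; Δv = 335×9.80665×ln(3.893) = 3285.2×1.3591 ≈ 4465 m/s.
Stage 2: m₀ = 48,873 kg, m_f = 48,873 − 38,500 = 10,373 kg; Δv = 281×9.80665×ln(4.712) = 2755.7×1.5500 ≈ 4271 m/s.
Stage 3: m₀ = 7,093 kg, m_f = 7,093 − 5,660 = 1,433 kg; Δv = 446×9.80665×ln(4.95) = 4373.8×1.5993 ≈ 6995 m/s.
Total Δv = 4465 + 4271 + 6995 = 15731 m/s.

Δv ≈ 15.7 km/s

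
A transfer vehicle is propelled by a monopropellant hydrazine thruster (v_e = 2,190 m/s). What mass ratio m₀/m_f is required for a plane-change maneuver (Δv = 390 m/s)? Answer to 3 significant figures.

mass ratio ≈ 1.19

Rocket equation: m₀/m_f = exp(Δv / v_e) = exp(390 / 2190.0) = exp(0.1781) = 1.1949.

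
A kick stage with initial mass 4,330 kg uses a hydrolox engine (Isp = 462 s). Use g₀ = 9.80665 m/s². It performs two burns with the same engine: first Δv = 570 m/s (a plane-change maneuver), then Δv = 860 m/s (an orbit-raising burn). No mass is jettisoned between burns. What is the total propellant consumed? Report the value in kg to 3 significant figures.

v_e = Isp · g₀ = 462 × 9.80665 = 4530.7 m/s.
After the first burn: m = 4330 × exp(−570/4530.7) = 4330 × 0.88178 = 3,818.11 kg.
After the second burn: m = 3,818.11 × exp(−860/4530.7) = 3,818.11 × 0.82711 = 3,158 kg.
Total propellant = m₀ − m_final = 4330 − 3,158 = 1,172 kg.

total propellant consumed ≈ 1170 kg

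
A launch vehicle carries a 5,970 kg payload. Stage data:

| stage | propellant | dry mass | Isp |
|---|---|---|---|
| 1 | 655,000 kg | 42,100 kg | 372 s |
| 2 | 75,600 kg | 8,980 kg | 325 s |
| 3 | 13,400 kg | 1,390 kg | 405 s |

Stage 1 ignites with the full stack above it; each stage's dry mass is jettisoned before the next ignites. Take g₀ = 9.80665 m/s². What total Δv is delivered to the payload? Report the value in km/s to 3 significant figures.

Ignition mass of stage 1 = 655,000+42,100 + 75,600+8,980 + 13,400+1,390 + 5,970 = 802,440 kg.
Stage 1: m₀ = 802,440 kg, m_f = 802,440 − 655,000 = 147,440 kg; Δv = 372×9.80665×ln(5.442) = 3648.1×1.6942 ≈ 6181 m/s.
Stage 2: m₀ = 105,340 kg, m_f = 105,340 − 75,600 = 29,740 kg; Δv = 325×9.80665×ln(3.542) = 3187.2×1.2647 ≈ 4031 m/s.
Stage 3: m₀ = 20,760 kg, m_f = 20,760 − 13,400 = 7,360 kg; Δv = 405×9.80665×ln(2.821) = 3971.7×1.0370 ≈ 4119 m/s.
Total Δv = 6181 + 4031 + 4119 = 14331 m/s.

Δv ≈ 14.3 km/s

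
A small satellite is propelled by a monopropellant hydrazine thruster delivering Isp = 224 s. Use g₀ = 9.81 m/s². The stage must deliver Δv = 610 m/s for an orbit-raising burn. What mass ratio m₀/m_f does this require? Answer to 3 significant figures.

v_e = Isp · g₀ = 224 × 9.81 = 2197.4 m/s.
By the Tsiolkovsky rocket equation, m₀/m_f = exp(Δv / v_e) = exp(610 / 2197.4) = exp(0.2776) = 1.3200.

mass ratio ≈ 1.32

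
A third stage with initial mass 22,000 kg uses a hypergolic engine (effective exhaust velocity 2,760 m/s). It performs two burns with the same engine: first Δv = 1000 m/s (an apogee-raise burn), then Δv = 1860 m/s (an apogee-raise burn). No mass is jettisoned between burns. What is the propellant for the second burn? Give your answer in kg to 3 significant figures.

propellant for the second burn ≈ 7510 kg

After the first burn: m = 22000 × exp(−1000/2760.0) = 22000 × 0.69606 = 15,313.3 kg.
After the second burn: m = 15,313.3 × exp(−1860/2760.0) = 15,313.3 × 0.50971 = 7,805.34 kg.
Second-burn propellant = 15,313.3 − 7,805.34 = 7,507.96 kg.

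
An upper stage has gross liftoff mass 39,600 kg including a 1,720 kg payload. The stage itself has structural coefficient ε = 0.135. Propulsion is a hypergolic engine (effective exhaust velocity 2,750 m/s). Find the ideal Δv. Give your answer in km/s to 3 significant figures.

Stage wet mass = m₀ − payload = 39,600 − 1,720 = 37,880 kg.
Stage dry mass = ε × stage wet mass = 0.135 × 37,880 = 5,113.8 kg.
Burnout mass m_f = stage dry + payload = 5,113.8 + 1,720 = 6,833.8 kg.
Δv = v_e · ln(39,600/6,833.8) = 2750.0 × ln(5.795) = 2750.0 × 1.7569 ≈ 4832 m/s.

Δv ≈ 4.83 km/s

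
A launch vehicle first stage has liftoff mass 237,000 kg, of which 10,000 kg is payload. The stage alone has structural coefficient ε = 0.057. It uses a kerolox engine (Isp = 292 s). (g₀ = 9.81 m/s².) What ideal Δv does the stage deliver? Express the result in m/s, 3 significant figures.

Δv ≈ 6690 m/s

Stage wet mass = m₀ − payload = 237,000 − 10,000 = 227,000 kg.
Stage dry mass = ε × stage wet mass = 0.057 × 227,000 = 12,939 kg.
Burnout mass m_f = stage dry + payload = 12,939 + 10,000 = 22,939 kg.
v_e = Isp · g₀ = 292 × 9.81 = 2864.5 m/s.
By the Tsiolkovsky rocket equation, Δv = v_e · ln(237,000/22,939) = 2864.5 × ln(10.33) = 2864.5 × 2.3352 ≈ 6689 m/s.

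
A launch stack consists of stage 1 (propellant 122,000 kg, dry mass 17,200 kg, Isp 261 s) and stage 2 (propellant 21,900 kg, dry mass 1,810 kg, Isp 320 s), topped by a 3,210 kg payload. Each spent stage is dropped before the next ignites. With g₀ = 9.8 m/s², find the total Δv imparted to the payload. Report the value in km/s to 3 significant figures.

Δv ≈ 8.66 km/s

Ignition mass of stage 1 = 122,000+17,200 + 21,900+1,810 + 3,210 = 166,120 kg.
Stage 1: m₀ = 166,120 kg, m_f = 166,120 − 122,000 = 44,120 kg; Δv = 261×9.8×ln(3.765) = 2557.8×1.3258 ≈ 3391 m/s.
Stage 2: m₀ = 26,920 kg, m_f = 26,920 − 21,900 = 5,020 kg; Δv = 320×9.8×ln(5.363) = 3136.0×1.6794 ≈ 5267 m/s.
Total Δv = 3391 + 5267 = 8658 m/s.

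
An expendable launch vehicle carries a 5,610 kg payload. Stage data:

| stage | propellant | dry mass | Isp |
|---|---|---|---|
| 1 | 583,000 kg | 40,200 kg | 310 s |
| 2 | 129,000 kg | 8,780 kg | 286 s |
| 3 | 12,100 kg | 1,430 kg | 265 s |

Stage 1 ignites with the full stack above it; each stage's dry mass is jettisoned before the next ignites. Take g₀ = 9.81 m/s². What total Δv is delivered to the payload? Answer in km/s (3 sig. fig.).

Ignition mass of stage 1 = 583,000+40,200 + 129,000+8,780 + 12,100+1,430 + 5,610 = 780,120 kg.
Stage 1: m₀ = 780,120 kg, m_f = 780,120 − 583,000 = 197,120 kg; Δv = 310×9.81×ln(3.958) = 3041.1×1.3756 ≈ 4183 m/s.
Stage 2: m₀ = 156,920 kg, m_f = 156,920 − 129,000 = 27,920 kg; Δv = 286×9.81×ln(5.62) = 2805.7×1.7264 ≈ 4844 m/s.
Stage 3: m₀ = 19,140 kg, m_f = 19,140 − 12,100 = 7,040 kg; Δv = 265×9.81×ln(2.719) = 2599.7×1.0002 ≈ 2600 m/s.
Total Δv = 4183 + 4844 + 2600 = 11627 m/s.

Δv ≈ 11.6 km/s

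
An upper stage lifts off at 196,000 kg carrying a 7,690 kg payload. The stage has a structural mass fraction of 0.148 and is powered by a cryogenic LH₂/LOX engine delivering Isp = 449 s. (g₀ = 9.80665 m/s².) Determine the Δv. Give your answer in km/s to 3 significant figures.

Δv ≈ 7.52 km/s

Stage wet mass = m₀ − payload = 196,000 − 7,690 = 188,310 kg.
Stage dry mass = ε × stage wet mass = 0.148 × 188,310 = 27,869.9 kg.
Burnout mass m_f = stage dry + payload = 27,869.9 + 7,690 = 35,559.9 kg.
v_e = Isp · g₀ = 449 × 9.80665 = 4403.2 m/s.
Rocket equation: Δv = v_e · ln(196,000/35,559.9) = 4403.2 × ln(5.512) = 4403.2 × 1.7069 ≈ 7516 m/s.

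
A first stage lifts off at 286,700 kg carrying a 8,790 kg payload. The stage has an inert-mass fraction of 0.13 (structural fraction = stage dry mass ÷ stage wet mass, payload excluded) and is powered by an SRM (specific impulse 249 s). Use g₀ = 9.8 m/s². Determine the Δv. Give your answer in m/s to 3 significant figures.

Stage wet mass = m₀ − payload = 286,700 − 8,790 = 277,910 kg.
Stage dry mass = ε × stage wet mass = 0.13 × 277,910 = 36,128.3 kg.
Burnout mass m_f = stage dry + payload = 36,128.3 + 8,790 = 44,918.3 kg.
v_e = Isp · g₀ = 249 × 9.8 = 2440.2 m/s.
Δv = v_e · ln(286,700/44,918.3) = 2440.2 × ln(6.383) = 2440.2 × 1.8536 ≈ 4523 m/s.

Δv ≈ 4520 m/s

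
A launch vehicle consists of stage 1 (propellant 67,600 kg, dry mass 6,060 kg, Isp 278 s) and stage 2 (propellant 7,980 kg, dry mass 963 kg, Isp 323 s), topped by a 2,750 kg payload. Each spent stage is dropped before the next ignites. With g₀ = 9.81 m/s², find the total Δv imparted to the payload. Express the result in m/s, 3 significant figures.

Δv ≈ 7920 m/s

Ignition mass of stage 1 = 67,600+6,060 + 7,980+963 + 2,750 = 85,353 kg.
Stage 1: m₀ = 85,353 kg, m_f = 85,353 − 67,600 = 17,753 kg; Δv = 278×9.81×ln(4.808) = 2727.2×1.5702 ≈ 4282 m/s.
Stage 2: m₀ = 11,693 kg, m_f = 11,693 − 7,980 = 3,713 kg; Δv = 323×9.81×ln(3.149) = 3168.6×1.1472 ≈ 3635 m/s.
Total Δv = 4282 + 3635 = 7917 m/s.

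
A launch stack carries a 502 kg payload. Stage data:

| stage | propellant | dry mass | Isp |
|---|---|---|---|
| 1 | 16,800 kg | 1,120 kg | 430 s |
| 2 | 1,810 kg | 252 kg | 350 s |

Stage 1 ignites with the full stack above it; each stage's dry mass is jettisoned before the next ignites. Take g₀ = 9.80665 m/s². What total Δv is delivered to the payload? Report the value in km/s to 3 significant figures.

Δv ≈ 11.4 km/s

Ignition mass of stage 1 = 16,800+1,120 + 1,810+252 + 502 = 20,484 kg.
Stage 1: m₀ = 20,484 kg, m_f = 20,484 − 16,800 = 3,684 kg; Δv = 430×9.80665×ln(5.56) = 4216.9×1.7156 ≈ 7235 m/s.
Stage 2: m₀ = 2,564 kg, m_f = 2,564 − 1,810 = 754 kg; Δv = 350×9.80665×ln(3.401) = 3432.3×1.2239 ≈ 4201 m/s.
Total Δv = 7235 + 4201 = 11436 m/s.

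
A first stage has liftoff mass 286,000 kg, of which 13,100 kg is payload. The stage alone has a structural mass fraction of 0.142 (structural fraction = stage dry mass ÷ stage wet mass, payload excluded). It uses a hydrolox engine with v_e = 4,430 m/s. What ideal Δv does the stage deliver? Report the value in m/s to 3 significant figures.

Stage wet mass = m₀ − payload = 286,000 − 13,100 = 272,900 kg.
Stage dry mass = ε × stage wet mass = 0.142 × 272,900 = 38,751.8 kg.
Burnout mass m_f = stage dry + payload = 38,751.8 + 13,100 = 51,851.8 kg.
From the ideal rocket equation, Δv = v_e · ln(286,000/51,851.8) = 4430.0 × ln(5.516) = 4430.0 × 1.7076 ≈ 7565 m/s.

Δv ≈ 7560 m/s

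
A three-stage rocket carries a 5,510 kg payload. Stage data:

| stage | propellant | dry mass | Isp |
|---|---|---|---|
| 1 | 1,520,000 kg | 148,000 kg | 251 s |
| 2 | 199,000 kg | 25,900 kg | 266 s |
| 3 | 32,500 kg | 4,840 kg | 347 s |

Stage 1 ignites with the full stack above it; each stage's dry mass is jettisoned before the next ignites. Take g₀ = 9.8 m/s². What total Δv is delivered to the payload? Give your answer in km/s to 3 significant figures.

Ignition mass of stage 1 = 1,520,000+148,000 + 199,000+25,900 + 32,500+4,840 + 5,510 = 1,935,750 kg.
Stage 1: m₀ = 1,935,750 kg, m_f = 1,935,750 − 1,520,000 = 415,750 kg; Δv = 251×9.8×ln(4.656) = 2459.8×1.5382 ≈ 3784 m/s.
Stage 2: m₀ = 267,750 kg, m_f = 267,750 − 199,000 = 68,750 kg; Δv = 266×9.8×ln(3.895) = 2606.8×1.3596 ≈ 3544 m/s.
Stage 3: m₀ = 42,850 kg, m_f = 42,850 − 32,500 = 10,350 kg; Δv = 347×9.8×ln(4.14) = 3400.6×1.4207 ≈ 4831 m/s.
Total Δv = 3784 + 3544 + 4831 = 12159 m/s.

Δv ≈ 12.2 km/s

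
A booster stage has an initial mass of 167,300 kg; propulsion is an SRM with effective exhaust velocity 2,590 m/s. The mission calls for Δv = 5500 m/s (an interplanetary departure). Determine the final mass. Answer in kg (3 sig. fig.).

final mass ≈ 20000 kg

Using Δv = v_e ln(m₀/m_f): m₀/m_f = exp(Δv / v_e) = exp(5500 / 2590.0) = exp(2.1236) = 8.3608.
m_f = m₀ / 8.3608 = 167,300 / 8.3608 = 20,010 kg.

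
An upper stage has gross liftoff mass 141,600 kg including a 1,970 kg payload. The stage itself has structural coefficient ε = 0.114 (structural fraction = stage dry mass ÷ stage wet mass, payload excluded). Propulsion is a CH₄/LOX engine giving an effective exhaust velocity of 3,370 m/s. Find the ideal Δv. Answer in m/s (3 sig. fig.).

Δv ≈ 6970 m/s

Stage wet mass = m₀ − payload = 141,600 − 1,970 = 139,630 kg.
Stage dry mass = ε × stage wet mass = 0.114 × 139,630 = 15,917.8 kg.
Burnout mass m_f = stage dry + payload = 15,917.8 + 1,970 = 17,887.8 kg.
Using Δv = v_e ln(m₀/m_f): Δv = v_e · ln(141,600/17,887.8) = 3370.0 × ln(7.916) = 3370.0 × 2.0689 ≈ 6972 m/s.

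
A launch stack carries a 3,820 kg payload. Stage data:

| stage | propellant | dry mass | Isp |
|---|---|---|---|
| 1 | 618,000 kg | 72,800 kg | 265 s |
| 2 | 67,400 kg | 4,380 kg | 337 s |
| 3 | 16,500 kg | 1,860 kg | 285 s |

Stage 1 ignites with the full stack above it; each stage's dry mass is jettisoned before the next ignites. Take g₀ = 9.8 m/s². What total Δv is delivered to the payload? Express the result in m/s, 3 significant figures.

Δv ≈ 12000 m/s

Ignition mass of stage 1 = 618,000+72,800 + 67,400+4,380 + 16,500+1,860 + 3,820 = 784,760 kg.
Stage 1: m₀ = 784,760 kg, m_f = 784,760 − 618,000 = 166,760 kg; Δv = 265×9.8×ln(4.706) = 2597.0×1.5488 ≈ 4022 m/s.
Stage 2: m₀ = 93,960 kg, m_f = 93,960 − 67,400 = 26,560 kg; Δv = 337×9.8×ln(3.538) = 3302.6×1.2635 ≈ 4173 m/s.
Stage 3: m₀ = 22,180 kg, m_f = 22,180 − 16,500 = 5,680 kg; Δv = 285×9.8×ln(3.905) = 2793.0×1.3622 ≈ 3805 m/s.
Total Δv = 4022 + 4173 + 3805 = 12000 m/s.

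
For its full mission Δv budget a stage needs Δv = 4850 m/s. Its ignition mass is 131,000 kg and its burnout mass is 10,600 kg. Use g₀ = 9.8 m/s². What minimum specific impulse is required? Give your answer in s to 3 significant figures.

ln(m₀/m_f) = ln(131000/10600) = ln(12.36) = 2.5143.
By the Tsiolkovsky rocket equation, v_e = Δv / ln(m₀/m_f) = 4850 / 2.5143 = 1928.9 m/s.
Isp = v_e / g₀ = 1928.9 / 9.8 = 196.8 s.

Isp ≈ 197 s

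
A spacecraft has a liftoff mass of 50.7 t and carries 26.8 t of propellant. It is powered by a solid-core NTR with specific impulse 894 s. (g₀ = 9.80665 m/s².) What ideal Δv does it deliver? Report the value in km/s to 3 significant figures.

v_e = Isp · g₀ = 894 × 9.80665 = 8767.1 m/s.
m_f = m₀ − m_prop = 50.7 − 26.8 = 23.9 t.
By the Tsiolkovsky rocket equation, Δv = v_e · ln(m₀/m_f) = 8767.1 × ln(2.121) = 8767.1 × 0.7520 ≈ 6593.3 m/s.

Δv ≈ 6.59 km/s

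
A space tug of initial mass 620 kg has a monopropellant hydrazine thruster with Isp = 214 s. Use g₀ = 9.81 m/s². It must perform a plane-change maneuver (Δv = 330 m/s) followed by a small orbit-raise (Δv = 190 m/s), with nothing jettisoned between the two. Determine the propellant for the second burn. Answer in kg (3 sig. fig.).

v_e = Isp · g₀ = 214 × 9.81 = 2099.3 m/s.
After the first burn: m = 620 × exp(−330/2099.3) = 620 × 0.85454 = 529.815 kg.
After the second burn: m = 529.815 × exp(−190/2099.3) = 529.815 × 0.91347 = 483.97 kg.
Second-burn propellant = 529.815 − 483.97 = 45.845 kg.

propellant for the second burn ≈ 45.8 kg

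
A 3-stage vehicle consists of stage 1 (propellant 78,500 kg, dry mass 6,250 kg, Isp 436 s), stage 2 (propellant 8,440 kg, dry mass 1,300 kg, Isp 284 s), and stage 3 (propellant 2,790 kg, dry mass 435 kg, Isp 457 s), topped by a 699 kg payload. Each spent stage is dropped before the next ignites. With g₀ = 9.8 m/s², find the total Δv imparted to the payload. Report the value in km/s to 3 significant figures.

Δv ≈ 15.1 km/s

Ignition mass of stage 1 = 78,500+6,250 + 8,440+1,300 + 2,790+435 + 699 = 98,414 kg.
Stage 1: m₀ = 98,414 kg, m_f = 98,414 − 78,500 = 19,914 kg; Δv = 436×9.8×ln(4.942) = 4272.8×1.5978 ≈ 6827 m/s.
Stage 2: m₀ = 13,664 kg, m_f = 13,664 − 8,440 = 5,224 kg; Δv = 284×9.8×ln(2.616) = 2783.2×0.9615 ≈ 2676 m/s.
Stage 3: m₀ = 3,924 kg, m_f = 3,924 − 2,790 = 1,134 kg; Δv = 457×9.8×ln(3.46) = 4478.6×1.2414 ≈ 5560 m/s.
Total Δv = 6827 + 2676 + 5560 = 15063 m/s.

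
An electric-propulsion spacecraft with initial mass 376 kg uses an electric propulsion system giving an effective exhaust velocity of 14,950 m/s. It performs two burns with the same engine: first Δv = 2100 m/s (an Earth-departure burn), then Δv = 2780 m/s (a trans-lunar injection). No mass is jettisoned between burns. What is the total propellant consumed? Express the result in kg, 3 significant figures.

total propellant consumed ≈ 105 kg

After the first burn: m = 376 × exp(−2100/14950.0) = 376 × 0.86895 = 326.725 kg.
After the second burn: m = 326.725 × exp(−2780/14950.0) = 326.725 × 0.83031 = 271.283 kg.
Total propellant = m₀ − m_final = 376 − 271.283 = 104.717 kg.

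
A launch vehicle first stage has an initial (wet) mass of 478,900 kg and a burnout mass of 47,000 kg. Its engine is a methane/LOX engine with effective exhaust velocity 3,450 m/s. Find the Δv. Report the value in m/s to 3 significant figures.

From the ideal rocket equation, Δv = v_e · ln(m₀/m_f) = 3450.0 × ln(10.19) = 3450.0 × 2.3213 ≈ 8008.6 m/s.

Δv ≈ 8010 m/s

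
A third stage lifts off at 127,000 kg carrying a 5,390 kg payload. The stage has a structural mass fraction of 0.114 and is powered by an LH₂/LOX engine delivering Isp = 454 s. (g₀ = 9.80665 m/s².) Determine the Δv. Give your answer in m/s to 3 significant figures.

Δv ≈ 8400 m/s

Stage wet mass = m₀ − payload = 127,000 − 5,390 = 121,610 kg.
Stage dry mass = ε × stage wet mass = 0.114 × 121,610 = 13,863.5 kg.
Burnout mass m_f = stage dry + payload = 13,863.5 + 5,390 = 19,253.5 kg.
v_e = Isp · g₀ = 454 × 9.80665 = 4452.2 m/s.
From the ideal rocket equation, Δv = v_e · ln(127,000/19,253.5) = 4452.2 × ln(6.596) = 4452.2 × 1.8865 ≈ 8399 m/s.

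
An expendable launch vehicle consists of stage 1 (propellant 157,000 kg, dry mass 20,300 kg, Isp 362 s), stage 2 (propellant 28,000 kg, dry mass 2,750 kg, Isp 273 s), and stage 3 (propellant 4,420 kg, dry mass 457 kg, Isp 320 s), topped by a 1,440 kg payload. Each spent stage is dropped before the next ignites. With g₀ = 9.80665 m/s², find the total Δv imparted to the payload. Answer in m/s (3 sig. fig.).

Δv ≈ 12200 m/s

Ignition mass of stage 1 = 157,000+20,300 + 28,000+2,750 + 4,420+457 + 1,440 = 214,367 kg.
Stage 1: m₀ = 214,367 kg, m_f = 214,367 − 157,000 = 57,367 kg; Δv = 362×9.80665×ln(3.737) = 3550.0×1.3182 ≈ 4680 m/s.
Stage 2: m₀ = 37,067 kg, m_f = 37,067 − 28,000 = 9,067 kg; Δv = 273×9.80665×ln(4.088) = 2677.2×1.4081 ≈ 3770 m/s.
Stage 3: m₀ = 6,317 kg, m_f = 6,317 − 4,420 = 1,897 kg; Δv = 320×9.80665×ln(3.33) = 3138.1×1.2030 ≈ 3775 m/s.
Total Δv = 4680 + 3770 + 3775 = 12225 m/s.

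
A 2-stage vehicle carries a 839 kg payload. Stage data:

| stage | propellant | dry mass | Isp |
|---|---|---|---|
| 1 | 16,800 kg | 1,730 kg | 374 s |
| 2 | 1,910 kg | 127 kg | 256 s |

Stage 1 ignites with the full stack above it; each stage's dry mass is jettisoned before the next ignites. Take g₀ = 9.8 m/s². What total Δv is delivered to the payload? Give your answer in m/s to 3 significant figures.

Δv ≈ 8370 m/s

Ignition mass of stage 1 = 16,800+1,730 + 1,910+127 + 839 = 21,406 kg.
Stage 1: m₀ = 21,406 kg, m_f = 21,406 − 16,800 = 4,606 kg; Δv = 374×9.8×ln(4.647) = 3665.2×1.5363 ≈ 5631 m/s.
Stage 2: m₀ = 2,876 kg, m_f = 2,876 − 1,910 = 966 kg; Δv = 256×9.8×ln(2.977) = 2508.8×1.0910 ≈ 2737 m/s.
Total Δv = 5631 + 2737 = 8368 m/s.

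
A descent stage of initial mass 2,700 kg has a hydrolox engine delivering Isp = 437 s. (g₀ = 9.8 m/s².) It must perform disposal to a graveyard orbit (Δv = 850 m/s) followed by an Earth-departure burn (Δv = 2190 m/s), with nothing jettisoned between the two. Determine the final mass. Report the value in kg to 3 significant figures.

v_e = Isp · g₀ = 437 × 9.8 = 4282.6 m/s.
After the first burn: m = 2700 × exp(−850/4282.6) = 2700 × 0.81998 = 2,213.95 kg.
After the second burn: m = 2,213.95 × exp(−2190/4282.6) = 2,213.95 × 0.59967 = 1,327.64 kg.

final mass ≈ 1330 kg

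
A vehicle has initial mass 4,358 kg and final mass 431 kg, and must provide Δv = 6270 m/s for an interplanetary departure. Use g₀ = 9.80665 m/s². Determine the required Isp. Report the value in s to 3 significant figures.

ln(m₀/m_f) = ln(4358/431) = ln(10.11) = 2.3137.
By the Tsiolkovsky rocket equation, v_e = Δv / ln(m₀/m_f) = 6270 / 2.3137 = 2710.0 m/s.
Isp = v_e / g₀ = 2710.0 / 9.80665 = 276.3 s.

Isp ≈ 276 s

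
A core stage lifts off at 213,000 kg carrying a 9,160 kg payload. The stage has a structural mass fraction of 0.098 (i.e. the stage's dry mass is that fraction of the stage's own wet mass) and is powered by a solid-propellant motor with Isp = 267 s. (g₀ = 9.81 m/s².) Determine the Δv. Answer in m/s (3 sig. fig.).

Δv ≈ 5210 m/s

Stage wet mass = m₀ − payload = 213,000 − 9,160 = 203,840 kg.
Stage dry mass = ε × stage wet mass = 0.098 × 203,840 = 19,976.3 kg.
Burnout mass m_f = stage dry + payload = 19,976.3 + 9,160 = 29,136.3 kg.
v_e = Isp · g₀ = 267 × 9.81 = 2619.3 m/s.
Δv = v_e · ln(213,000/29,136.3) = 2619.3 × ln(7.31) = 2619.3 × 1.9893 ≈ 5211 m/s.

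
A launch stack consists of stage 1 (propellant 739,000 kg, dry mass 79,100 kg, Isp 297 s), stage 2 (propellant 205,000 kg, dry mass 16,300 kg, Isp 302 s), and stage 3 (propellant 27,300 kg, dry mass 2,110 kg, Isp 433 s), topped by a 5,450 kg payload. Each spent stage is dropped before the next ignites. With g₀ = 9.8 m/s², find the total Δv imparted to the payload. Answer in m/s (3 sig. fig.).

Δv ≈ 14600 m/s

Ignition mass of stage 1 = 739,000+79,100 + 205,000+16,300 + 27,300+2,110 + 5,450 = 1,074,260 kg.
Stage 1: m₀ = 1,074,260 kg, m_f = 1,074,260 − 739,000 = 335,260 kg; Δv = 297×9.8×ln(3.204) = 2910.6×1.1645 ≈ 3389 m/s.
Stage 2: m₀ = 256,160 kg, m_f = 256,160 − 205,000 = 51,160 kg; Δv = 302×9.8×ln(5.007) = 2959.6×1.6108 ≈ 4767 m/s.
Stage 3: m₀ = 34,860 kg, m_f = 34,860 − 27,300 = 7,560 kg; Δv = 433×9.8×ln(4.611) = 4243.4×1.5285 ≈ 6486 m/s.
Total Δv = 3389 + 4767 + 6486 = 14642 m/s.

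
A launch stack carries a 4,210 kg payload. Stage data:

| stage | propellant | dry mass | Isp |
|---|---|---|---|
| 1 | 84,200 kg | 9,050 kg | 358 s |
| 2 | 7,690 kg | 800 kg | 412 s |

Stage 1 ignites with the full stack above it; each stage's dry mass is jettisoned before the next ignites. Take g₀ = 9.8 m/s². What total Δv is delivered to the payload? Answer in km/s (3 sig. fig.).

Ignition mass of stage 1 = 84,200+9,050 + 7,690+800 + 4,210 = 105,950 kg.
Stage 1: m₀ = 105,950 kg, m_f = 105,950 − 84,200 = 21,750 kg; Δv = 358×9.8×ln(4.871) = 3508.4×1.5834 ≈ 5555 m/s.
Stage 2: m₀ = 12,700 kg, m_f = 12,700 − 7,690 = 5,010 kg; Δv = 412×9.8×ln(2.535) = 4037.6×0.9302 ≈ 3756 m/s.
Total Δv = 5555 + 3756 = 9311 m/s.

Δv ≈ 9.31 km/s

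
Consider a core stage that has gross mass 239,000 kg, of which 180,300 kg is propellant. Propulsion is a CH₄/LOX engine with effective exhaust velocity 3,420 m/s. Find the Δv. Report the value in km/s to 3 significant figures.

m_f = m₀ − m_prop = 239,000 − 180,300 = 58,700 kg.
Using Δv = v_e ln(m₀/m_f): Δv = v_e · ln(m₀/m_f) = 3420.0 × ln(4.072) = 3420.0 × 1.4040 ≈ 4801.8 m/s.

Δv ≈ 4.80 km/s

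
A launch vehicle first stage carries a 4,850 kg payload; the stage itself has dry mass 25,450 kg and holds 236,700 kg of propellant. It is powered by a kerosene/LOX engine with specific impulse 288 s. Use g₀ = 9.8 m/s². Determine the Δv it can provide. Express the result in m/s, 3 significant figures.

v_e = Isp · g₀ = 288 × 9.8 = 2822.4 m/s.
m₀ = payload + dry + propellant = 4,850 + 25,450 + 236,700 = 267,000 kg.
m_f = payload + dry = 4,850 + 25,450 = 30,300 kg.
From the ideal rocket equation, Δv = v_e · ln(m₀/m_f) = 2822.4 × ln(8.812) = 2822.4 × 2.1761 ≈ 6141.8 m/s.

Δv ≈ 6140 m/s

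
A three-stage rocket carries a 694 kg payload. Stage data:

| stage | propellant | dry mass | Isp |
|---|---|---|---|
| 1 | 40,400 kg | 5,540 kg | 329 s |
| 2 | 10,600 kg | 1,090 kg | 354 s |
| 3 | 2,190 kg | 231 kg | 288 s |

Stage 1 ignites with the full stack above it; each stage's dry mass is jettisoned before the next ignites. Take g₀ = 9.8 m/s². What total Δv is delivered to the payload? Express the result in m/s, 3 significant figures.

Ignition mass of stage 1 = 40,400+5,540 + 10,600+1,090 + 2,190+231 + 694 = 60,745 kg.
Stage 1: m₀ = 60,745 kg, m_f = 60,745 − 40,400 = 20,345 kg; Δv = 329×9.8×ln(2.986) = 3224.2×1.0938 ≈ 3527 m/s.
Stage 2: m₀ = 14,805 kg, m_f = 14,805 − 10,600 = 4,205 kg; Δv = 354×9.8×ln(3.521) = 3469.2×1.2587 ≈ 4367 m/s.
Stage 3: m₀ = 3,115 kg, m_f = 3,115 − 2,190 = 925 kg; Δv = 288×9.8×ln(3.368) = 2822.4×1.2142 ≈ 3427 m/s.
Total Δv = 3527 + 4367 + 3427 = 11321 m/s.

Δv ≈ 11300 m/s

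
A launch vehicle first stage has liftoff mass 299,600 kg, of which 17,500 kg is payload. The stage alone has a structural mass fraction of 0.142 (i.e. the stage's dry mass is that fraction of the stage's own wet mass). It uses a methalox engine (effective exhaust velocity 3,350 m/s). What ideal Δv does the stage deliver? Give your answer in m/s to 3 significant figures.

Δv ≈ 5530 m/s

Stage wet mass = m₀ − payload = 299,600 − 17,500 = 282,100 kg.
Stage dry mass = ε × stage wet mass = 0.142 × 282,100 = 40,058.2 kg.
Burnout mass m_f = stage dry + payload = 40,058.2 + 17,500 = 57,558.2 kg.
Rocket equation: Δv = v_e · ln(299,600/57,558.2) = 3350.0 × ln(5.205) = 3350.0 × 1.6497 ≈ 5526 m/s.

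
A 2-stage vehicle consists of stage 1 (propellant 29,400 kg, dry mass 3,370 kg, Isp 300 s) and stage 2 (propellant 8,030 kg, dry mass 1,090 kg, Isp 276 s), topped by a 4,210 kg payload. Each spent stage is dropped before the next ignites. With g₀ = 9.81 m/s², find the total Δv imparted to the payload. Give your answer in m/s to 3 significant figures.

Δv ≈ 5490 m/s

Ignition mass of stage 1 = 29,400+3,370 + 8,030+1,090 + 4,210 = 46,100 kg.
Stage 1: m₀ = 46,100 kg, m_f = 46,100 − 29,400 = 16,700 kg; Δv = 300×9.81×ln(2.76) = 2943.0×1.0154 ≈ 2988 m/s.
Stage 2: m₀ = 13,330 kg, m_f = 13,330 − 8,030 = 5,300 kg; Δv = 276×9.81×ln(2.515) = 2707.6×0.9223 ≈ 2497 m/s.
Total Δv = 2988 + 2497 = 5485 m/s.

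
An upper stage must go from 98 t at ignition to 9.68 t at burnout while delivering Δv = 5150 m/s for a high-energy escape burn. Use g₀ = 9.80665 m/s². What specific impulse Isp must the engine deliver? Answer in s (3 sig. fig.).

ln(m₀/m_f) = ln(98000/9680) = ln(10.12) = 2.3149.
By the Tsiolkovsky rocket equation, v_e = Δv / ln(m₀/m_f) = 5150 / 2.3149 = 2224.7 m/s.
Isp = v_e / g₀ = 2224.7 / 9.80665 = 226.9 s.

Isp ≈ 227 s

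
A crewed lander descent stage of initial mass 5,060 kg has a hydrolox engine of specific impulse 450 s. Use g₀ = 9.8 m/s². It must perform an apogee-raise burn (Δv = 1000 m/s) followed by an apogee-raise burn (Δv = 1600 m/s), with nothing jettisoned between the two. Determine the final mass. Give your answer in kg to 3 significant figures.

final mass ≈ 2810 kg

v_e = Isp · g₀ = 450 × 9.8 = 4410.0 m/s.
After the first burn: m = 5060 × exp(−1000/4410.0) = 5060 × 0.79711 = 4,033.38 kg.
After the second burn: m = 4,033.38 × exp(−1600/4410.0) = 4,033.38 × 0.69572 = 2,806.1 kg.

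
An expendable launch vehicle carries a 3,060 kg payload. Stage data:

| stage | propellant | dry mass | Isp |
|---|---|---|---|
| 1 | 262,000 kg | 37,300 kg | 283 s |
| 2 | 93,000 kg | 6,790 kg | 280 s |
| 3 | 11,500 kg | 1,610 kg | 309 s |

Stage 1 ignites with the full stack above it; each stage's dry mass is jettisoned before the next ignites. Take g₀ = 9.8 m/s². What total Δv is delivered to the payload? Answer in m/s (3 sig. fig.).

Ignition mass of stage 1 = 262,000+37,300 + 93,000+6,790 + 11,500+1,610 + 3,060 = 415,260 kg.
Stage 1: m₀ = 415,260 kg, m_f = 415,260 − 262,000 = 153,260 kg; Δv = 283×9.8×ln(2.71) = 2773.4×0.9968 ≈ 2764 m/s.
Stage 2: m₀ = 115,960 kg, m_f = 115,960 − 93,000 = 22,960 kg; Δv = 280×9.8×ln(5.051) = 2744.0×1.6195 ≈ 4444 m/s.
Stage 3: m₀ = 16,170 kg, m_f = 16,170 − 11,500 = 4,670 kg; Δv = 309×9.8×ln(3.463) = 3028.2×1.2420 ≈ 3761 m/s.
Total Δv = 2764 + 4444 + 3761 = 10969 m/s.

Δv ≈ 11000 m/s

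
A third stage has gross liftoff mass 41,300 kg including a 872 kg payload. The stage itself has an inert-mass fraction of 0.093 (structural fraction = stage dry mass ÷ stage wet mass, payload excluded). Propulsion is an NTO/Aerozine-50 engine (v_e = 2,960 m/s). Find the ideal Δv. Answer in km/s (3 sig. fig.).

Δv ≈ 6.48 km/s

Stage wet mass = m₀ − payload = 41,300 − 872 = 40,428 kg.
Stage dry mass = ε × stage wet mass = 0.093 × 40,428 = 3,759.8 kg.
Burnout mass m_f = stage dry + payload = 3,759.8 + 872 = 4,631.8 kg.
Rocket equation: Δv = v_e · ln(41,300/4,631.8) = 2960.0 × ln(8.917) = 2960.0 × 2.1879 ≈ 6476 m/s.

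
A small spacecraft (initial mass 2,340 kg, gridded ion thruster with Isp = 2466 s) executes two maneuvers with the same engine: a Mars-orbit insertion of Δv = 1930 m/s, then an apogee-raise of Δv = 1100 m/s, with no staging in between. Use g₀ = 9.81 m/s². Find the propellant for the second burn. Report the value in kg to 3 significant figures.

propellant for the second burn ≈ 96.0 kg

v_e = Isp · g₀ = 2466 × 9.81 = 24191.5 m/s.
After the first burn: m = 2340 × exp(−1930/24191.5) = 2340 × 0.92332 = 2,160.57 kg.
After the second burn: m = 2,160.57 × exp(−1100/24191.5) = 2,160.57 × 0.95555 = 2,064.53 kg.
Second-burn propellant = 2,160.57 − 2,064.53 = 96.04 kg.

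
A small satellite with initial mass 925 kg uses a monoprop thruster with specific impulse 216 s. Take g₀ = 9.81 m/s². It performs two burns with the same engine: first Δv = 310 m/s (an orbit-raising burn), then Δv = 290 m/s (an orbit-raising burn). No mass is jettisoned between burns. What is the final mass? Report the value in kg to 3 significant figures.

v_e = Isp · g₀ = 216 × 9.81 = 2119.0 m/s.
After the first burn: m = 925 × exp(−310/2119.0) = 925 × 0.86390 = 799.108 kg.
After the second burn: m = 799.108 × exp(−290/2119.0) = 799.108 × 0.87209 = 696.894 kg.

final mass ≈ 697 kg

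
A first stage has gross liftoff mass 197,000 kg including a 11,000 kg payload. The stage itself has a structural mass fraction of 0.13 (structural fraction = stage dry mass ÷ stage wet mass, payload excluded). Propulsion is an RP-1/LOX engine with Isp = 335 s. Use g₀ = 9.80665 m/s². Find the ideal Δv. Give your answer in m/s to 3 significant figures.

Δv ≈ 5660 m/s

Stage wet mass = m₀ − payload = 197,000 − 11,000 = 186,000 kg.
Stage dry mass = ε × stage wet mass = 0.13 × 186,000 = 24,180 kg.
Burnout mass m_f = stage dry + payload = 24,180 + 11,000 = 35,180 kg.
v_e = Isp · g₀ = 335 × 9.80665 = 3285.2 m/s.
Δv = v_e · ln(197,000/35,180) = 3285.2 × ln(5.6) = 3285.2 × 1.7227 ≈ 5660 m/s.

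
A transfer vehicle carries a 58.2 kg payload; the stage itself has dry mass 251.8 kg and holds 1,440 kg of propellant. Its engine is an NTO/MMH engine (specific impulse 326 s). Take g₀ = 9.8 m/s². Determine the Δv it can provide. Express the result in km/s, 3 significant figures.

v_e = Isp · g₀ = 326 × 9.8 = 3194.8 m/s.
m₀ = payload + dry + propellant = 58.2 + 251.8 + 1,440 = 1,750 kg.
m_f = payload + dry = 58.2 + 251.8 = 310 kg.
From the ideal rocket equation, Δv = v_e · ln(m₀/m_f) = 3194.8 × ln(5.645) = 3194.8 × 1.7308 ≈ 5529.6 m/s.

Δv ≈ 5.53 km/s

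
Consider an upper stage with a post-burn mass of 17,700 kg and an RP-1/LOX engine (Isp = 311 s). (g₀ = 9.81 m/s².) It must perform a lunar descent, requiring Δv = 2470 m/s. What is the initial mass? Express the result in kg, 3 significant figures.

v_e = Isp · g₀ = 311 × 9.81 = 3050.9 m/s.
Rocket equation: m₀/m_f = exp(Δv / v_e) = exp(2470 / 3050.9) = exp(0.8096) = 2.2470.
m₀ = m_f × 2.2470 = 17,700 × 2.2470 = 39,771.9 kg.

initial mass ≈ 39800 kg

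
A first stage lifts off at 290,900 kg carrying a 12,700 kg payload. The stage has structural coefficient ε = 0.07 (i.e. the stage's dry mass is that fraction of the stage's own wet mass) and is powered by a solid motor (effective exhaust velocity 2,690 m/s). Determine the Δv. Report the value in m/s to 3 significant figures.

Δv ≈ 5920 m/s

Stage wet mass = m₀ − payload = 290,900 − 12,700 = 278,200 kg.
Stage dry mass = ε × stage wet mass = 0.07 × 278,200 = 19,474 kg.
Burnout mass m_f = stage dry + payload = 19,474 + 12,700 = 32,174 kg.
Δv = v_e · ln(290,900/32,174) = 2690.0 × ln(9.041) = 2690.0 × 2.2018 ≈ 5923 m/s.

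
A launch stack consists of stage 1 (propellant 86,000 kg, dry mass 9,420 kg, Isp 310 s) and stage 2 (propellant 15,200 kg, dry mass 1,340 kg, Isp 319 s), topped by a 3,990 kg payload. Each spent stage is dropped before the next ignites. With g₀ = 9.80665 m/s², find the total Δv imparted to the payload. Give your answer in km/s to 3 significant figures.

Ignition mass of stage 1 = 86,000+9,420 + 15,200+1,340 + 3,990 = 115,950 kg.
Stage 1: m₀ = 115,950 kg, m_f = 115,950 − 86,000 = 29,950 kg; Δv = 310×9.80665×ln(3.871) = 3040.1×1.3536 ≈ 4115 m/s.
Stage 2: m₀ = 20,530 kg, m_f = 20,530 − 15,200 = 5,330 kg; Δv = 319×9.80665×ln(3.852) = 3128.3×1.3485 ≈ 4219 m/s.
Total Δv = 4115 + 4219 = 8334 m/s.

Δv ≈ 8.33 km/s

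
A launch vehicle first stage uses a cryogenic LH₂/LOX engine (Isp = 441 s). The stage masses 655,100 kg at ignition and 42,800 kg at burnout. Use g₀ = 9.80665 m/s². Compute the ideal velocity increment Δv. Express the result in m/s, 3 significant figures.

Δv ≈ 11800 m/s

v_e = Isp · g₀ = 441 × 9.80665 = 4324.7 m/s.
Rocket equation: Δv = v_e · ln(m₀/m_f) = 4324.7 × ln(15.31) = 4324.7 × 2.7282 ≈ 11799.0 m/s.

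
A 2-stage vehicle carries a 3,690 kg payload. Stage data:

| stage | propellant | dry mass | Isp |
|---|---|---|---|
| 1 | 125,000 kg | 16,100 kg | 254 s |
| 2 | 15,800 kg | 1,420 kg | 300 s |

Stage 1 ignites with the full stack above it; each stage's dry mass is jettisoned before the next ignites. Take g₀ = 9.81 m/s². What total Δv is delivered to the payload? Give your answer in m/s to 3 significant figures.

Ignition mass of stage 1 = 125,000+16,100 + 15,800+1,420 + 3,690 = 162,010 kg.
Stage 1: m₀ = 162,010 kg, m_f = 162,010 − 125,000 = 37,010 kg; Δv = 254×9.81×ln(4.377) = 2491.7×1.4765 ≈ 3679 m/s.
Stage 2: m₀ = 20,910 kg, m_f = 20,910 − 15,800 = 5,110 kg; Δv = 300×9.81×ln(4.092) = 2943.0×1.4090 ≈ 4147 m/s.
Total Δv = 3679 + 4147 = 7826 m/s.

Δv ≈ 7830 m/s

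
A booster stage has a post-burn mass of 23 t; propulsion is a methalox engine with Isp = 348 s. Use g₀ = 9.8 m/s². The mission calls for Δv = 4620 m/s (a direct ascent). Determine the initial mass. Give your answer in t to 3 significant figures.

initial mass ≈ 89.1 t

v_e = Isp · g₀ = 348 × 9.8 = 3410.4 m/s.
From the ideal rocket equation, m₀/m_f = exp(Δv / v_e) = exp(4620 / 3410.4) = exp(1.3547) = 3.8755.
m₀ = m_f × 3.8755 = 23 × 3.8755 = 89.1365 t.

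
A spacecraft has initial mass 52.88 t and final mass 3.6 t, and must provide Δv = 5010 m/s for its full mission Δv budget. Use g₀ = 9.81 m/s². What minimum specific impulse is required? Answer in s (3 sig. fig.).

Isp ≈ 190 s

ln(m₀/m_f) = ln(52880/3600) = ln(14.69) = 2.6871.
v_e = Δv / ln(m₀/m_f) = 5010 / 2.6871 = 1864.5 m/s.
Isp = v_e / g₀ = 1864.5 / 9.81 = 190.1 s.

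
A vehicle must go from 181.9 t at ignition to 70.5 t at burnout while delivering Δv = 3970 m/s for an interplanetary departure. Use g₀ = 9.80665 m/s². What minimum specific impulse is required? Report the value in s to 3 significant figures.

Isp ≈ 427 s

ln(m₀/m_f) = ln(181900/70500) = ln(2.58) = 0.9478.
v_e = Δv / ln(m₀/m_f) = 3970 / 0.9478 = 4188.5 m/s.
Isp = v_e / g₀ = 4188.5 / 9.80665 = 427.1 s.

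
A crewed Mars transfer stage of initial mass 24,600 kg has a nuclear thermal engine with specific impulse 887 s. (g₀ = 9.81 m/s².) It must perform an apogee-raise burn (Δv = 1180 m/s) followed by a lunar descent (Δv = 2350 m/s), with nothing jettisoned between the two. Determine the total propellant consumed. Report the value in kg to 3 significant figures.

total propellant consumed ≈ 8200 kg

v_e = Isp · g₀ = 887 × 9.81 = 8701.5 m/s.
After the first burn: m = 24600 × exp(−1180/8701.5) = 24600 × 0.87318 = 21,480.2 kg.
After the second burn: m = 21,480.2 × exp(−2350/8701.5) = 21,480.2 × 0.76333 = 16,396.5 kg.
Total propellant = m₀ − m_final = 24600 − 16,396.5 = 8,203.5 kg.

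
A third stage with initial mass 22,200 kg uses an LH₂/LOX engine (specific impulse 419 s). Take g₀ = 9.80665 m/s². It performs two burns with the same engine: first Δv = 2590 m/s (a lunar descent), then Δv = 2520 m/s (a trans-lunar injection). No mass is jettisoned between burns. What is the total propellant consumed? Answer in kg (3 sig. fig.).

total propellant consumed ≈ 15800 kg

v_e = Isp · g₀ = 419 × 9.80665 = 4109.0 m/s.
After the first burn: m = 22200 × exp(−2590/4109.0) = 22200 × 0.53242 = 11,819.7 kg.
After the second burn: m = 11,819.7 × exp(−2520/4109.0) = 11,819.7 × 0.54157 = 6,401.19 kg.
Total propellant = m₀ − m_final = 22200 − 6,401.19 = 15,798.81 kg.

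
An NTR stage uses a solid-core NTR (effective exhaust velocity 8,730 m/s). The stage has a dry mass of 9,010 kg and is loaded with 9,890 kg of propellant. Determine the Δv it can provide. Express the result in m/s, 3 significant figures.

m₀ = m_dry + m_prop = 9,010 + 9,890 = 18,900 kg.
Δv = v_e · ln(m₀/m_f) = 8730.0 × ln(2.098) = 8730.0 × 0.7408 ≈ 6467.4 m/s.

Δv ≈ 6470 m/s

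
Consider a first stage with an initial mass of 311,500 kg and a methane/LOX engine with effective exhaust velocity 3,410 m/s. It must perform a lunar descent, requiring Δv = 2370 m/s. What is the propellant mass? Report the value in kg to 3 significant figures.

propellant mass ≈ 156000 kg

From the ideal rocket equation, m₀/m_f = exp(Δv / v_e) = exp(2370 / 3410.0) = exp(0.6950) = 2.0037.
m_f = 311,500 / 2.0037 = 155,462 kg, so propellant = m₀ − m_f = 311,500 − 155,462 = 156,038 kg.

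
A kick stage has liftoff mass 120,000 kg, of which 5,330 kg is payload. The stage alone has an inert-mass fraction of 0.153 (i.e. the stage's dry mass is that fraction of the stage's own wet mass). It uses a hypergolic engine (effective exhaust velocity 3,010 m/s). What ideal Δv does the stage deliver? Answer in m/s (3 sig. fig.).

Δv ≈ 4990 m/s

Stage wet mass = m₀ − payload = 120,000 − 5,330 = 114,670 kg.
Stage dry mass = ε × stage wet mass = 0.153 × 114,670 = 17,544.5 kg.
Burnout mass m_f = stage dry + payload = 17,544.5 + 5,330 = 22,874.5 kg.
By the Tsiolkovsky rocket equation, Δv = v_e · ln(120,000/22,874.5) = 3010.0 × ln(5.246) = 3010.0 × 1.6575 ≈ 4989 m/s.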